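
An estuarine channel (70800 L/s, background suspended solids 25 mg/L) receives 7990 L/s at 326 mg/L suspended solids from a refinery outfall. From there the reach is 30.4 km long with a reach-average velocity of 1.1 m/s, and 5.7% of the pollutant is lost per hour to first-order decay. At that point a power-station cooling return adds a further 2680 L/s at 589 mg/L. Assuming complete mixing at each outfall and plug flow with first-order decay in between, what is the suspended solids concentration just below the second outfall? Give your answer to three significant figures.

Mixed concentration C = ΣQC/ΣQ = (70800·25.00 + 7990·326.0) / 78790 = 4375000/78790 = 55.52 mg/L; combined flow 78790 L/s.
Travel time t = 30.4·1000 / 1.1 = 27640 s = 7.677 h.
5.7%/h lost → k = −ln(1 − 0.057) = 0.05869 h⁻¹.
Applying C = C₀e^(−kt): 55.52 × 0.6373 = 35.38 mg/L.
At the second outfall, C = (78790·35.38 + 2680·589.0) / (78790 + 2680) = 53.60 mg/L.

53.6 mg/L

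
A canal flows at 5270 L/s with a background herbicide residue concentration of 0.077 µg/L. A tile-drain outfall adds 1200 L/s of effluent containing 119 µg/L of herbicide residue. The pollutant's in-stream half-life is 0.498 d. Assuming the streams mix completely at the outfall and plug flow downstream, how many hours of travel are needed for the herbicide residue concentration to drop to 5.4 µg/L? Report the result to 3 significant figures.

24.3 h

Conservation of mass: C = (5270·0.07700 + 1200·119.0) / 6470 = 143200/6470 = 22.13 µg/L.
Half-life 0.498 d → k = ln 2 / 0.498 = 1.392 d⁻¹.
22.13·exp(−k·t) = 5.4 → t = ln(22.13/5.4)/k = 87570 s = 24.32 h.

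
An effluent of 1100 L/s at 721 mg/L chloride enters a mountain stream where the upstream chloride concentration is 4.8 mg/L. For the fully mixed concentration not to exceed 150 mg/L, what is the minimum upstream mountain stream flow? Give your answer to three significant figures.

4330 L/s

Set C_mix = 150: (Q·4.800 + 1100·721.0) / (Q + 1100) = 150
→ Q = 1100·(721.0 − 150)/(150 − 4.800) = 4326 L/s.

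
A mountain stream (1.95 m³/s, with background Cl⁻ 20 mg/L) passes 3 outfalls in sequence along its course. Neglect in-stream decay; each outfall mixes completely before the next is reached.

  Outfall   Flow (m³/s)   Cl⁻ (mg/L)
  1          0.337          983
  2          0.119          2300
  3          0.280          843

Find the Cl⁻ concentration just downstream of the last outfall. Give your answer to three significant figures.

328 mg/L

Below outfall 1: Q → 2.287 m³/s, C = (1.950·20.00 + 0.3370·983.0)/2.287 = 161.9 mg/L.
Below outfall 2: Q → 2.406 m³/s, C = (2.287·161.9 + 0.1190·2300)/2.406 = 267.7 mg/L.
Below outfall 3: Q → 2.686 m³/s, C = (2.406·267.7 + 0.2800·843.0)/2.686 = 327.6 mg/L.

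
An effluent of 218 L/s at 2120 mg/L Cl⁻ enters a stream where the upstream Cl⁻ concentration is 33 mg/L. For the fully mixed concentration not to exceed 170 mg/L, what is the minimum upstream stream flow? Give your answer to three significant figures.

3100 L/s

Set C_mix = 170: (Q·33.00 + 218.0·2120) / (Q + 218.0) = 170
→ Q = 218.0·(2120 − 170)/(170 − 33.00) = 3103 L/s.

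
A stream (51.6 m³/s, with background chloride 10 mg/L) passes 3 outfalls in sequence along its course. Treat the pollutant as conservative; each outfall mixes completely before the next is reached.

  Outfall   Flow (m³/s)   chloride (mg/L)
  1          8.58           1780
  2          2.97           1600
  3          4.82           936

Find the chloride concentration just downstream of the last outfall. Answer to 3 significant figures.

After outfall 1: Q = 51.60 + 8.580 = 60.18 m³/s; C = (51.60·10.00 + 8.580·1780)/60.18 = 262.4 mg/L.
After outfall 2: Q = 60.18 + 2.970 = 63.15 m³/s; C = (60.18·262.4 + 2.970·1600)/63.15 = 325.3 mg/L.
After outfall 3: Q = 63.15 + 4.820 = 67.97 m³/s; C = (63.15·325.3 + 4.820·936.0)/67.97 = 368.6 mg/L.

369 mg/L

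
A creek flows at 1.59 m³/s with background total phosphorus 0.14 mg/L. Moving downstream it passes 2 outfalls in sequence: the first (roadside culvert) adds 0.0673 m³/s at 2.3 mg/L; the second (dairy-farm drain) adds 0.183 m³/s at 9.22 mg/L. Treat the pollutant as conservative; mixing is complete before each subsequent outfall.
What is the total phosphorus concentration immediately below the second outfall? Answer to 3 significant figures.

1.12 mg/L

Below outfall 1: Q → 1.657 m³/s, C = (1.590·0.1400 + 0.06730·2.300)/1.657 = 0.2277 mg/L.
Below outfall 2: Q → 1.840 m³/s, C = (1.657·0.2277 + 0.1830·9.220)/1.840 = 1.122 mg/L.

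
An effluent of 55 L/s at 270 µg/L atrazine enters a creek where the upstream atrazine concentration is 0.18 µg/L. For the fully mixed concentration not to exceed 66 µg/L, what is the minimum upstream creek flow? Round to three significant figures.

Set C_mix = 66: (Q·0.1800 + 55.00·270.0) / (Q + 55.00) = 66
→ Q = 55.00·(270.0 − 66)/(66 − 0.1800) = 170.5 L/s.

170 L/s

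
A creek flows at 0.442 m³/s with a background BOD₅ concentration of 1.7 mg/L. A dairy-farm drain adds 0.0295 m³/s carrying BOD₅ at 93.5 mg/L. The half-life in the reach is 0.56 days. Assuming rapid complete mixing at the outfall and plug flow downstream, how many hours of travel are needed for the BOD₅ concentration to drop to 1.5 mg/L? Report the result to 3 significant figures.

31.1 h

Mixed concentration C = ΣQC/ΣQ = (0.4420·1.700 + 0.02950·93.50) / 0.4715 = 3.510/0.4715 = 7.444 mg/L.
Half-life 0.56 d → k = ln 2 / 0.56 = 1.238 d⁻¹.
7.444·exp(−k·t) = 1.5 → t = ln(7.444/1.5)/k = 111800 s = 31.06 h.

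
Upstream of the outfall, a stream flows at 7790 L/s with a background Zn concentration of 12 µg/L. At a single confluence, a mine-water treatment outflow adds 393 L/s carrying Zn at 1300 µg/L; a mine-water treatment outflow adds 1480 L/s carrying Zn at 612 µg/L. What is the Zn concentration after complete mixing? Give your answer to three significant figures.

Mass balance: C = (7790·12.00 + 393.0·1300 + 1480·612.0) / 9663 = 1510000/9663 = 156.3 µg/L.

156 µg/L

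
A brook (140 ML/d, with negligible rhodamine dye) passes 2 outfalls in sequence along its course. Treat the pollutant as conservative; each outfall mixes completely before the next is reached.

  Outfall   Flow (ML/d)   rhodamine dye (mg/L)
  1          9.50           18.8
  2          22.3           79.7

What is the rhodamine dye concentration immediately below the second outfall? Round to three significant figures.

11.4 mg/L

Outfall 1: combined Q = 149.5 ML/d; C = (140.0·0 + 9.500·18.80)/149.5 = 1.195 mg/L.
Outfall 2: combined Q = 171.8 ML/d; C = (149.5·1.195 + 22.30·79.70)/171.8 = 11.38 mg/L.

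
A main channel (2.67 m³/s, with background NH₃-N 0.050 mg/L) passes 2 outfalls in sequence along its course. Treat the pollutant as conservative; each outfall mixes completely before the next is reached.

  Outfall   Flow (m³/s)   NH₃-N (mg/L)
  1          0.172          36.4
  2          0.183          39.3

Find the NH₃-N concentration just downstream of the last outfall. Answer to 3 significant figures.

Below outfall 1: Q → 2.842 m³/s, C = (2.670·0.05000 + 0.1720·36.40)/2.842 = 2.250 mg/L.
Below outfall 2: Q → 3.025 m³/s, C = (2.842·2.250 + 0.1830·39.30)/3.025 = 4.491 mg/L.

4.49 mg/L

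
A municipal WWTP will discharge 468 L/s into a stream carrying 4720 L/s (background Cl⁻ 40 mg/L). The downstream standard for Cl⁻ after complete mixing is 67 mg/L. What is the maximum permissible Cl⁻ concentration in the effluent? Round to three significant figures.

339 mg/L

At the limit, (Qr·Cr + Qe·Cₑ)/(Qr + Qe) = 67:
Cₑ = (5188·67 − 4720·40.00) / 468.0 = 339.3 mg/L.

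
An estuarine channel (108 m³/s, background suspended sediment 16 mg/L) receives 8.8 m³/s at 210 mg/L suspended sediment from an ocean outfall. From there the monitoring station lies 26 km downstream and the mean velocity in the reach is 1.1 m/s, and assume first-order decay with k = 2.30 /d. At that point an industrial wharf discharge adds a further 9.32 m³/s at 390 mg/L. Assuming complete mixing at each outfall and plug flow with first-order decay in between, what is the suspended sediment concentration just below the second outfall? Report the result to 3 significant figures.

After mixing, C = (108.0·16.00 + 8.800·210.0) / 116.8 = 3576/116.8 = 30.62 mg/L; combined flow 116.8 m³/s.
Travel time t = 26·1000 / 1.1 = 23640 s = 6.566 h.
Applying C = C₀e^(−kt): 30.62 × 0.5330 = 16.32 mg/L.
At the second outfall, C = (116.8·16.32 + 9.320·390.0) / (116.8 + 9.320) = 43.93 mg/L.

43.9 mg/L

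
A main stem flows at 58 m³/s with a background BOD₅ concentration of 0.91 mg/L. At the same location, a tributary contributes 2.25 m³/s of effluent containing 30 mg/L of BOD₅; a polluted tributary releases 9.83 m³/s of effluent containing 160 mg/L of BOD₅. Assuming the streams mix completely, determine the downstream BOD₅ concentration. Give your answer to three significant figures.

Mass balance: C = (58.00·0.9100 + 2.250·30.00 + 9.830·160.0) / 70.08 = 1693/70.08 = 24.16 mg/L.

24.2 mg/L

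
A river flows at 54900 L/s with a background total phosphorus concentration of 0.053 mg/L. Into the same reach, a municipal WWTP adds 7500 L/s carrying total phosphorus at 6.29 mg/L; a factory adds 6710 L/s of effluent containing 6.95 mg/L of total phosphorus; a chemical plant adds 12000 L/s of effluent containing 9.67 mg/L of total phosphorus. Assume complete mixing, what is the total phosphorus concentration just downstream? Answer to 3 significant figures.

2.62 mg/L

Mass balance: C = (54900·0.05300 + 7500·6.290 + 6710·6.950 + 12000·9.670) / 81110 = 212800/81110 = 2.623 mg/L.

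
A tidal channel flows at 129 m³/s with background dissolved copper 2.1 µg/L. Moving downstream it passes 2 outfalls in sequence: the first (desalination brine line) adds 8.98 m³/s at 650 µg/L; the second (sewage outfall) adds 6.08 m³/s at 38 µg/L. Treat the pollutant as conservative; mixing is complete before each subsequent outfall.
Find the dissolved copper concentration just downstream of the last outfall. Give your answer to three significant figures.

44.0 µg/L

Below outfall 1: Q → 138.0 m³/s, C = (129.0·2.100 + 8.980·650.0)/138.0 = 44.27 µg/L.
Below outfall 2: Q → 144.1 m³/s, C = (138.0·44.27 + 6.080·38.00)/144.1 = 44.00 µg/L.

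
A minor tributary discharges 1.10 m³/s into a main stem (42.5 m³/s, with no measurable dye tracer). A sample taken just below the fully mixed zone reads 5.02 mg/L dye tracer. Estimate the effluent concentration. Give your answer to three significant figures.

Mass balance: 42.50·0 + 1.100·Cₑ = 43.60·5.020
→ Cₑ = (43.60·5.020 − 42.50·0) / 1.100 = 199.0 mg/L.

199 mg/L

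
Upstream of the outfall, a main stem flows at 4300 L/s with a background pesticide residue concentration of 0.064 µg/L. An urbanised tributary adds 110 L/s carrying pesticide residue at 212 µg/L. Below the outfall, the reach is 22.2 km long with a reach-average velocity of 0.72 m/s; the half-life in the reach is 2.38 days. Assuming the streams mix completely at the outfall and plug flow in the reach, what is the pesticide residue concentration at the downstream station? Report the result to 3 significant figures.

4.82 µg/L

Mass balance: C = (4300·0.06400 + 110.0·212.0) / 4410 = 23600/4410 = 5.350 µg/L.
Travel time t = 22.2·1000 / 0.72 = 30830 s = 8.565 h.
Half-life 2.38 d → k = ln 2 / 2.38 = 0.2912 d⁻¹.
Applying C = C₀e^(−kt): 5.350 × 0.9013 = 4.822 µg/L.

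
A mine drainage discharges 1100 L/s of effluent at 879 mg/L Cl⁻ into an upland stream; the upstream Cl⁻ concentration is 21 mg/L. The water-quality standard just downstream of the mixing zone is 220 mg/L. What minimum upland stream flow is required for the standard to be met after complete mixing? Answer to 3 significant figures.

Set C_mix = 220: (Q·21.00 + 1100·879.0) / (Q + 1100) = 220
→ Q = 1100·(879.0 − 220)/(220 − 21.00) = 3643 L/s.

3640 L/s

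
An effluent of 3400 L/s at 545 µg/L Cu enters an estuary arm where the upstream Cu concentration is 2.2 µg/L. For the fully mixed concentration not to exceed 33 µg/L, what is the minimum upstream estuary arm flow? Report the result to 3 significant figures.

56500 L/s

Set C_mix = 33: (Q·2.200 + 3400·545.0) / (Q + 3400) = 33
→ Q = 3400·(545.0 − 33)/(33 − 2.200) = 56520 L/s.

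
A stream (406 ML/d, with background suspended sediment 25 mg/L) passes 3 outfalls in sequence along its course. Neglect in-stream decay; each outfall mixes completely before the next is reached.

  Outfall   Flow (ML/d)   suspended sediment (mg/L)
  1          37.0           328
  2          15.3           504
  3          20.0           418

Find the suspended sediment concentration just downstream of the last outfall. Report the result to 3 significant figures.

80.2 mg/L

After outfall 1: Q = 406.0 + 37.00 = 443.0 ML/d; C = (406.0·25.00 + 37.00·328.0)/443.0 = 50.31 mg/L.
After outfall 2: Q = 443.0 + 15.30 = 458.3 ML/d; C = (443.0·50.31 + 15.30·504.0)/458.3 = 65.45 mg/L.
After outfall 3: Q = 458.3 + 20.00 = 478.3 ML/d; C = (458.3·65.45 + 20.00·418.0)/478.3 = 80.19 mg/L.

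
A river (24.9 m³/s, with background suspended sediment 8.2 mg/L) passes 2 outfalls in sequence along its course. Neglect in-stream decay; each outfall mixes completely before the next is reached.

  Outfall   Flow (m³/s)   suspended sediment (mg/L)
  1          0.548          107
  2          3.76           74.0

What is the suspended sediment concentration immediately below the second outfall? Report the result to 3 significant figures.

Below outfall 1: Q → 25.45 m³/s, C = (24.90·8.200 + 0.5480·107.0)/25.45 = 10.33 mg/L.
Below outfall 2: Q → 29.21 m³/s, C = (25.45·10.33 + 3.760·74.00)/29.21 = 18.52 mg/L.

18.5 mg/L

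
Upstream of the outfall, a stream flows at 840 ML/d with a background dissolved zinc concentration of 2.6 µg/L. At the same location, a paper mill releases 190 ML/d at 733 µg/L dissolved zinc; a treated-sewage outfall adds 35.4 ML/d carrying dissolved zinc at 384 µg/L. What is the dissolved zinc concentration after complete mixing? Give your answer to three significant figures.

146 µg/L

After mixing, C = (840.0·2.600 + 190.0·733.0 + 35.40·384.0) / 1065 = 155000/1065 = 145.5 µg/L.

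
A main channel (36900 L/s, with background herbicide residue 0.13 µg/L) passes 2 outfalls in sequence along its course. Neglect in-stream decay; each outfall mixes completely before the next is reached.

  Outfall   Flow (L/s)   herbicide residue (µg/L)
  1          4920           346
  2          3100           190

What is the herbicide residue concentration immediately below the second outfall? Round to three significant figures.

Below outfall 1: Q → 41820 L/s, C = (36900·0.1300 + 4920·346.0)/41820 = 40.82 µg/L.
Below outfall 2: Q → 44920 L/s, C = (41820·40.82 + 3100·190.0)/44920 = 51.12 µg/L.

51.1 µg/L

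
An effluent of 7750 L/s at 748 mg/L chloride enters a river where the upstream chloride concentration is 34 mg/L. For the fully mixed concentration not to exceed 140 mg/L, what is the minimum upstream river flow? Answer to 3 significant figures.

44500 L/s

Set C_mix = 140: (Q·34.00 + 7750·748.0) / (Q + 7750) = 140
→ Q = 7750·(748.0 − 140)/(140 − 34.00) = 44450 L/s.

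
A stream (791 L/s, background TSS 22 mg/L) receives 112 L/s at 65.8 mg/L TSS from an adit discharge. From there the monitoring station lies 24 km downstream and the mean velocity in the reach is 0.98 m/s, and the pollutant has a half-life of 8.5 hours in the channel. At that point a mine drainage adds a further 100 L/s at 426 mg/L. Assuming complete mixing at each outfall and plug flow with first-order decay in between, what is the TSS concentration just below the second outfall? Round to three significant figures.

56.7 mg/L

After mixing, C = (791.0·22.00 + 112.0·65.80) / 903.0 = 24770/903.0 = 27.43 mg/L; combined flow 903.0 L/s.
Travel time t = 24·1000 / 0.98 = 24490 s = 6.803 h.
Half-life 8.5 h → k = ln 2 / 8.5 = 0.08155 h⁻¹ = 1.957 d⁻¹.
After decay, C = 27.43 × e^(−kt) = 27.43 × 0.5742 = 15.75 mg/L.
At the second outfall, C = (903.0·15.75 + 100.0·426.0) / (903.0 + 100.0) = 56.65 mg/L.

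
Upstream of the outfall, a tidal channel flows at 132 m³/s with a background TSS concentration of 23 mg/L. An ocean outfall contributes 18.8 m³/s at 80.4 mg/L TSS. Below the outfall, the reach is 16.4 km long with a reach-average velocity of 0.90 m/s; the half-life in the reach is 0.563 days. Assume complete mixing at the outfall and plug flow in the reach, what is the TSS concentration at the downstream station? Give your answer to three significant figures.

23.3 mg/L

Mass balance: C = (132.0·23.00 + 18.80·80.40) / 150.8 = 4548/150.8 = 30.16 mg/L.
Travel time t = 16.4·1000 / 0.90 = 18220 s = 5.062 h.
Half-life 0.563 d → k = ln 2 / 0.563 = 1.231 d⁻¹.
Decay over the reach: 30.16·exp(−kt) = 30.16·0.7713 = 23.26 mg/L.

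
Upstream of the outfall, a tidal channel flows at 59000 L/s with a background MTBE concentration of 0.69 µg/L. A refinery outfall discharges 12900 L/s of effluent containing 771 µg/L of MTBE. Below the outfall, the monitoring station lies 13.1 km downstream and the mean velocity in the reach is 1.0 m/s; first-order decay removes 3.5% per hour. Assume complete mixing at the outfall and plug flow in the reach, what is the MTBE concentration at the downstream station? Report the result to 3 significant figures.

Mass balance: C = (59000·0.6900 + 12900·771.0) / 71900 = 9987000/71900 = 138.9 µg/L.
Travel time t = 13.1·1000 / 1.0 = 13100 s = 3.639 h.
3.5%/h lost → k = −ln(1 − 0.035) = 0.03563 h⁻¹.
Decay over the reach: 138.9·exp(−kt) = 138.9·0.8784 = 122.0 µg/L.

122 µg/L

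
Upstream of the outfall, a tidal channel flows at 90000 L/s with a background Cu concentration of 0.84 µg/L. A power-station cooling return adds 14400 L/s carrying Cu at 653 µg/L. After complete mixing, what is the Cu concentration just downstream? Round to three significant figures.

90.8 µg/L

Flow-weighted average: C = (90000·0.8400 + 14400·653.0) / 104400 = 9479000/104400 = 90.79 µg/L.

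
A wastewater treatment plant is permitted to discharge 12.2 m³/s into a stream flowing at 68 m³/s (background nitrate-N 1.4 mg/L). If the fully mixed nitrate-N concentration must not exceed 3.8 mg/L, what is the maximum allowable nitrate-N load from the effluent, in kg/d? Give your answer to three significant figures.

18100 kg/d

Mass balance at the limit: 68.00·1.400 + 12.20·Cₑ = 80.20·3.8 → Cₑ = 17.18 mg/L.
Load = 12.20 m³/s × 17.18 g/m³ × 86 400 s/d = 18110 kg/d.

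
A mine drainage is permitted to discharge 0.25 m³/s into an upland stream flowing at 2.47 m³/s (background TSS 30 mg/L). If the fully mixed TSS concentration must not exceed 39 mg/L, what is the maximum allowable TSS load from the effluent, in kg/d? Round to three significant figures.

Mass balance at the limit: 2.470·30.00 + 0.2500·Cₑ = 2.720·39 → Cₑ = 127.9 mg/L.
Load = 0.2500 m³/s × 127.9 g/m³ × 86 400 s/d = 2763 kg/d.

2760 kg/d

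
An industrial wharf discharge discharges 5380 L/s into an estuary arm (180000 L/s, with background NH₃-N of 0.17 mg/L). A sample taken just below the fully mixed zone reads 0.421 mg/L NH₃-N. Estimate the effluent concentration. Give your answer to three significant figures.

8.82 mg/L

Mass balance: 180000·0.1700 + 5380·Cₑ = 185400·0.4210
→ Cₑ = (185400·0.4210 − 180000·0.1700) / 5380 = 8.819 mg/L.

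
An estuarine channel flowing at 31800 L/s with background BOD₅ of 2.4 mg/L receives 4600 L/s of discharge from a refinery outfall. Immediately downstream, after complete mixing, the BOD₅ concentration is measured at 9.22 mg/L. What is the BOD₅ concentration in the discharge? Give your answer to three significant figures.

Mass balance: 31800·2.400 + 4600·Cₑ = 36400·9.220
→ Cₑ = (36400·9.220 − 31800·2.400) / 4600 = 56.37 mg/L.

56.4 mg/L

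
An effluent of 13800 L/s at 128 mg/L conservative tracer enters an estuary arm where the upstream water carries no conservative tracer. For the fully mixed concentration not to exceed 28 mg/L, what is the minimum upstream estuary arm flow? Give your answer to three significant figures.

49300 L/s

Set C_mix = 28: (Q·0 + 13800·128.0) / (Q + 13800) = 28
→ Q = 13800·(128.0 − 28)/(28 − 0) = 49290 L/s.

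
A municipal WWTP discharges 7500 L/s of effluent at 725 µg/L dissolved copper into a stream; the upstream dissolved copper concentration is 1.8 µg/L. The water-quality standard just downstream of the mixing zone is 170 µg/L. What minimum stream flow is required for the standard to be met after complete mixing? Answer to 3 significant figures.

Set C_mix = 170: (Q·1.800 + 7500·725.0) / (Q + 7500) = 170
→ Q = 7500·(725.0 − 170)/(170 − 1.800) = 24750 L/s.

24700 L/s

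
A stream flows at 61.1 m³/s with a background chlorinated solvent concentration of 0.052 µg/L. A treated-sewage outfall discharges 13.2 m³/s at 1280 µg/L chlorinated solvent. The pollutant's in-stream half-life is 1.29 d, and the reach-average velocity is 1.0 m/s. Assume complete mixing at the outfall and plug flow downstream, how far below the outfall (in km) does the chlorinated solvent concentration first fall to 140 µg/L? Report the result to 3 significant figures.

78.0 km

Mixed concentration C = ΣQC/ΣQ = (61.10·0.05200 + 13.20·1280) / 74.30 = 16900/74.30 = 227.4 µg/L.
Half-life 1.29 d → k = ln 2 / 1.29 = 0.5373 d⁻¹.
Set 227.4·exp(−k·t) = 140 → t = ln(227.4/140)/k = 78030 s = 21.67 h.
Distance = v·t = 1.0·78030 = 78030 m = 78.03 km.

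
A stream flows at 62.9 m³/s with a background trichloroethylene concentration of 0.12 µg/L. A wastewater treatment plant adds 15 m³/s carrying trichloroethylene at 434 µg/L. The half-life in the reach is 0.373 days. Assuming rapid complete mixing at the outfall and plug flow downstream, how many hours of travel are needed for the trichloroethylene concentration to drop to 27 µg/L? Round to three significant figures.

Mixed concentration C = ΣQC/ΣQ = (62.90·0.1200 + 15.00·434.0) / 77.90 = 6518/77.90 = 83.67 µg/L.
Half-life 0.373 d → k = ln 2 / 0.373 = 1.858 d⁻¹.
83.67·exp(−k·t) = 27 → t = ln(83.67/27)/k = 52580 s = 14.61 h.

14.6 h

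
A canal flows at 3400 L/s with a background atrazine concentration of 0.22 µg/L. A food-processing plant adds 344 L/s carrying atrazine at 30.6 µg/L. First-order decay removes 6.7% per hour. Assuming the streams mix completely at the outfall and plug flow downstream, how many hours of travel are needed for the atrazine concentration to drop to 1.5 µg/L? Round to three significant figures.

10.0 h

Mixed concentration C = ΣQC/ΣQ = (3400·0.2200 + 344.0·30.60) / 3744 = 11270/3744 = 3.011 µg/L.
6.7%/h lost → k = −ln(1 − 0.067) = 0.06935 h⁻¹.
3.011·exp(−k·t) = 1.5 → t = ln(3.011/1.5)/k = 36180 s = 10.05 h.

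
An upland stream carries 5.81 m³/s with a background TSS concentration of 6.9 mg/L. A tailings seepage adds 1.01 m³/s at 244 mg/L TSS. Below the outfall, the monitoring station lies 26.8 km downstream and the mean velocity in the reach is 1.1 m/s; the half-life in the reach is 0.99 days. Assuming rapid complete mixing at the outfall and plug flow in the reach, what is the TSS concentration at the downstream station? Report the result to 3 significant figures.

Mass balance: C = (5.810·6.900 + 1.010·244.0) / 6.820 = 286.5/6.820 = 42.01 mg/L.
Travel time t = 26.8·1000 / 1.1 = 24360 s = 6.768 h.
Half-life 0.99 d → k = ln 2 / 0.99 = 0.7001 d⁻¹.
First-order decay: C = 42.01·exp(−k·t) = 42.01·0.8208 = 34.49 mg/L.

34.5 mg/L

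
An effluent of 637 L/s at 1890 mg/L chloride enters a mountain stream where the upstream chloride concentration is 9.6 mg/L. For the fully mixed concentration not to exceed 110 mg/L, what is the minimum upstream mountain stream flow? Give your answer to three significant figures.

11300 L/s

Set C_mix = 110: (Q·9.600 + 637.0·1890) / (Q + 637.0) = 110
→ Q = 637.0·(1890 − 110)/(110 − 9.600) = 11290 L/s.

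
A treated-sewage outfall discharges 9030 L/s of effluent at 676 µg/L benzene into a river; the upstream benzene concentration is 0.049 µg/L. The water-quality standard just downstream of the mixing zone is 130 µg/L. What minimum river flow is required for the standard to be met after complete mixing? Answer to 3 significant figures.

37900 L/s

Set C_mix = 130: (Q·0.04900 + 9030·676.0) / (Q + 9030) = 130
→ Q = 9030·(676.0 − 130)/(130 − 0.04900) = 37940 L/s.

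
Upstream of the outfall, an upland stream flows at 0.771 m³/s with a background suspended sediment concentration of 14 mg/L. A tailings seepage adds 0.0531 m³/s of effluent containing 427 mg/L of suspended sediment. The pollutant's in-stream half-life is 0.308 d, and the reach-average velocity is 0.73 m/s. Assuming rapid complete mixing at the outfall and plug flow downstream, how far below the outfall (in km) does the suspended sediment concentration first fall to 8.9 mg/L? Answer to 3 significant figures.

Conservation of mass: C = (0.7710·14.00 + 0.05310·427.0) / 0.8241 = 33.47/0.8241 = 40.61 mg/L.
Half-life 0.308 d → k = ln 2 / 0.308 = 2.250 d⁻¹.
Set 40.61·exp(−k·t) = 8.9 → t = ln(40.61/8.9)/k = 58280 s = 16.19 h.
Distance = v·t = 0.73·58280 = 42540 m = 42.54 km.

42.5 km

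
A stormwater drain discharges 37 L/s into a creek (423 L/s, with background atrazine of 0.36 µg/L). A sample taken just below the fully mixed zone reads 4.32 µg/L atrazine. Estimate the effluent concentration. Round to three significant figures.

49.6 µg/L

Mass balance: 423.0·0.3600 + 37.00·Cₑ = 460.0·4.320
→ Cₑ = (460.0·4.320 − 423.0·0.3600) / 37.00 = 49.59 µg/L.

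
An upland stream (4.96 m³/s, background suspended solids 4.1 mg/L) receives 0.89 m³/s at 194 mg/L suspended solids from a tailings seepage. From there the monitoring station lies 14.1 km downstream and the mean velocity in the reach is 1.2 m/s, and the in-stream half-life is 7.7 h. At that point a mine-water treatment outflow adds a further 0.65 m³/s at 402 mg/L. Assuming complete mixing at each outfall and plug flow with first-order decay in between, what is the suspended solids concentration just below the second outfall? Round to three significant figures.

Mass balance: C = (4.960·4.100 + 0.8900·194.0) / 5.850 = 193.0/5.850 = 32.99 mg/L; combined flow 5.850 m³/s.
Travel time t = 14.1·1000 / 1.2 = 11750 s = 3.264 h.
Half-life 7.7 h → k = ln 2 / 7.7 = 0.09002 h⁻¹ = 2.160 d⁻¹.
After decay, C = 32.99 × e^(−kt) = 32.99 × 0.7454 = 24.59 mg/L.
At the second outfall, C = (5.850·24.59 + 0.6500·402.0) / (5.850 + 0.6500) = 62.33 mg/L.

62.3 mg/L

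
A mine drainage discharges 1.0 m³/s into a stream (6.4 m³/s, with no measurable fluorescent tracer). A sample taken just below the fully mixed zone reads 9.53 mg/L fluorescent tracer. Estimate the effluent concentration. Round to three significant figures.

Mass balance: 6.400·0 + 1.000·Cₑ = 7.400·9.530
→ Cₑ = (7.400·9.530 − 6.400·0) / 1.000 = 70.52 mg/L.

70.5 mg/L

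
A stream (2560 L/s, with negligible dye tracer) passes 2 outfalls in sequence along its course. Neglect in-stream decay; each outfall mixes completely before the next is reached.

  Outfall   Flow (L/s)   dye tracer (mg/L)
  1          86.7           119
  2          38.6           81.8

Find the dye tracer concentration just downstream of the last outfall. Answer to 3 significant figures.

After outfall 1: Q = 2560 + 86.70 = 2647 L/s; C = (2560·0 + 86.70·119.0)/2647 = 3.898 mg/L.
After outfall 2: Q = 2647 + 38.60 = 2685 L/s; C = (2647·3.898 + 38.60·81.80)/2685 = 5.018 mg/L.

5.02 mg/L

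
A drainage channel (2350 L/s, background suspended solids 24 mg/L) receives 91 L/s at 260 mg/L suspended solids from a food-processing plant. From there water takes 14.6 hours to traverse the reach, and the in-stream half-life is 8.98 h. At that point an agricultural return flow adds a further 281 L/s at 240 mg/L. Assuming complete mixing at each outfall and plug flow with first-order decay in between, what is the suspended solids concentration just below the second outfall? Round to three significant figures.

34.3 mg/L

Conservation of mass: C = (2350·24.00 + 91.00·260.0) / 2441 = 80060/2441 = 32.80 mg/L; combined flow 2441 L/s.
Half-life 8.98 h → k = ln 2 / 8.98 = 0.07719 h⁻¹ = 1.853 d⁻¹.
Applying C = C₀e^(−kt): 32.80 × 0.3240 = 10.63 mg/L.
At the second outfall, C = (2441·10.63 + 281.0·240.0) / (2441 + 281.0) = 34.31 mg/L.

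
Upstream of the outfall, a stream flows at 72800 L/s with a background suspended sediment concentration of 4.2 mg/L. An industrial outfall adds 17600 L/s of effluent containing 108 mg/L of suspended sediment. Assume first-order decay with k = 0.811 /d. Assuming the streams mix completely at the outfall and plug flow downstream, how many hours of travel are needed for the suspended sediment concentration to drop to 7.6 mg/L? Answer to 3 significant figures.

34.5 h

Flow-weighted average: C = (72800·4.200 + 17600·108.0) / 90400 = 2207000/90400 = 24.41 mg/L.
24.41·exp(−k·t) = 7.6 → t = ln(24.41/7.6)/k = 124300 s = 34.53 h.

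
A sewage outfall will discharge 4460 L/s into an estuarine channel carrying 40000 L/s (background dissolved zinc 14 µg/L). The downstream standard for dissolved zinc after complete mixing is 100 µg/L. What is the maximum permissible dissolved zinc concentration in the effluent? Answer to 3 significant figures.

871 µg/L

At the limit, (Qr·Cr + Qe·Cₑ)/(Qr + Qe) = 100:
Cₑ = (44460·100 − 40000·14.00) / 4460 = 871.3 µg/L.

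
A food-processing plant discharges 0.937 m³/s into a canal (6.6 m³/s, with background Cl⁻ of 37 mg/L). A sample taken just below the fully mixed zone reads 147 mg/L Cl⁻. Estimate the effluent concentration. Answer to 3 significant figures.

922 mg/L

Mass balance: 6.600·37.00 + 0.9370·Cₑ = 7.537·147.0
→ Cₑ = (7.537·147.0 − 6.600·37.00) / 0.9370 = 921.8 mg/L.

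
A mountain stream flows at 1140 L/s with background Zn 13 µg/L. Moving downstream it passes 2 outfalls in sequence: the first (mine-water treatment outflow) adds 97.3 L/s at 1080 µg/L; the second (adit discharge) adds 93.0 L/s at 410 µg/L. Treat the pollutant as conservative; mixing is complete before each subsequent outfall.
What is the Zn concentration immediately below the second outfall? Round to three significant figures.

119 µg/L

Outfall 1: combined Q = 1237 L/s; C = (1140·13.00 + 97.30·1080)/1237 = 96.91 µg/L.
Outfall 2: combined Q = 1330 L/s; C = (1237·96.91 + 93.00·410.0)/1330 = 118.8 µg/L.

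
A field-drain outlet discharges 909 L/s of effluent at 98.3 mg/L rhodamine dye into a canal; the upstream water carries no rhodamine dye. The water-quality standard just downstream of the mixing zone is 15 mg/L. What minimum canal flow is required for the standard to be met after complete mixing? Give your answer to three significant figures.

Set C_mix = 15: (Q·0 + 909.0·98.30) / (Q + 909.0) = 15
→ Q = 909.0·(98.30 − 15)/(15 − 0) = 5048 L/s.

5050 L/s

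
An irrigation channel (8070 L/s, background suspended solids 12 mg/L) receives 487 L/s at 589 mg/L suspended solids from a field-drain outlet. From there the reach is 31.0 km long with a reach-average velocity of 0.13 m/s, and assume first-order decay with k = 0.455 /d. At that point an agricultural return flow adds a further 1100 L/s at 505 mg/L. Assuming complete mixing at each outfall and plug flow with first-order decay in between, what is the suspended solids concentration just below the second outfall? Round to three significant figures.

68.8 mg/L

Conservation of mass: C = (8070·12.00 + 487.0·589.0) / 8557 = 383700/8557 = 44.84 mg/L; combined flow 8557 L/s.
Travel time t = 31.0·1000 / 0.13 = 238500 s = 66.24 h.
Applying C = C₀e^(−kt): 44.84 × 0.2849 = 12.77 mg/L.
Second outfall: C = (8557·12.77 + 1100·505.0)/9657 = 68.84 mg/L.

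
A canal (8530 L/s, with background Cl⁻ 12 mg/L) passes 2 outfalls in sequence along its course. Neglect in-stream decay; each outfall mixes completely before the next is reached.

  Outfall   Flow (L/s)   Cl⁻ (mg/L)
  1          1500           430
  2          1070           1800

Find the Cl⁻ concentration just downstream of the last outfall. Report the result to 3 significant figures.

241 mg/L

After outfall 1: Q = 8530 + 1500 = 10030 L/s; C = (8530·12.00 + 1500·430.0)/10030 = 74.51 mg/L.
After outfall 2: Q = 10030 + 1070 = 11100 L/s; C = (10030·74.51 + 1070·1800)/11100 = 240.8 mg/L.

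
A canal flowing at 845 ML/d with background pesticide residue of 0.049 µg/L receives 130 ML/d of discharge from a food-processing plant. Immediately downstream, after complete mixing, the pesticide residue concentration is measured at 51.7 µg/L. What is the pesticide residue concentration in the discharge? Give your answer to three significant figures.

387 µg/L

Mass balance: 845.0·0.04900 + 130.0·Cₑ = 975.0·51.70
→ Cₑ = (975.0·51.70 − 845.0·0.04900) / 130.0 = 387.4 µg/L.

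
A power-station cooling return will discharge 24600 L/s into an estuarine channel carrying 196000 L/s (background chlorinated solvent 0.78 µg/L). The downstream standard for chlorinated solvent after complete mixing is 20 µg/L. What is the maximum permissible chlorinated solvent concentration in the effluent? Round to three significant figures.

173 µg/L

At the limit, (Qr·Cr + Qe·Cₑ)/(Qr + Qe) = 20:
Cₑ = (220600·20 − 196000·0.7800) / 24600 = 173.1 µg/L.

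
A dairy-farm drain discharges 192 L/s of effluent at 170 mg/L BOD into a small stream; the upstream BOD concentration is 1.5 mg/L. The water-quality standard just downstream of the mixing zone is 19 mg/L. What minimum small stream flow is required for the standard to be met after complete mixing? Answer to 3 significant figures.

1660 L/s

Set C_mix = 19: (Q·1.500 + 192.0·170.0) / (Q + 192.0) = 19
→ Q = 192.0·(170.0 − 19)/(19 − 1.500) = 1657 L/s.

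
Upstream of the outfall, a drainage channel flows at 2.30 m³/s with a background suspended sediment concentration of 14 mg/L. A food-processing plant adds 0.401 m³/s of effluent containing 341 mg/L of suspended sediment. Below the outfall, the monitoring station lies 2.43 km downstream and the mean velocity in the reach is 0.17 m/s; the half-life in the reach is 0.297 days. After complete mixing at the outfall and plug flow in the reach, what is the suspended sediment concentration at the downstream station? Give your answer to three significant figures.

42.5 mg/L

Mass balance: C = (2.300·14.00 + 0.4010·341.0) / 2.701 = 168.9/2.701 = 62.55 mg/L.
Travel time t = 2.43·1000 / 0.17 = 14290 s = 3.971 h.
Half-life 0.297 d → k = ln 2 / 0.297 = 2.334 d⁻¹.
After decay, C = 62.55 × e^(−kt) = 62.55 × 0.6797 = 42.51 mg/L.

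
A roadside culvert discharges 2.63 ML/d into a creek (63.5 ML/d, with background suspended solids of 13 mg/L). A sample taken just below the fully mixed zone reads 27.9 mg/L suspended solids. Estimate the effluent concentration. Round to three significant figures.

Mass balance: 63.50·13.00 + 2.630·Cₑ = 66.13·27.90
→ Cₑ = (66.13·27.90 − 63.50·13.00) / 2.630 = 387.7 mg/L.

388 mg/L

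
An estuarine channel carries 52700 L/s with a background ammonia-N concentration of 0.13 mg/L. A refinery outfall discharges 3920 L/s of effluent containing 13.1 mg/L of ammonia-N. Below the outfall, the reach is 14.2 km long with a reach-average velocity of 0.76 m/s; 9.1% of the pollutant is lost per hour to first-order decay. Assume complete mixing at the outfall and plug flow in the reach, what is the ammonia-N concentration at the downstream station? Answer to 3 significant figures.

After mixing, C = (52700·0.1300 + 3920·13.10) / 56620 = 58200/56620 = 1.028 mg/L.
Travel time t = 14.2·1000 / 0.76 = 18680 s = 5.190 h.
9.1%/h lost → k = −ln(1 − 0.091) = 0.09541 h⁻¹.
First-order decay: C = 1.028·exp(−k·t) = 1.028·0.6095 = 0.6265 mg/L.

0.626 mg/L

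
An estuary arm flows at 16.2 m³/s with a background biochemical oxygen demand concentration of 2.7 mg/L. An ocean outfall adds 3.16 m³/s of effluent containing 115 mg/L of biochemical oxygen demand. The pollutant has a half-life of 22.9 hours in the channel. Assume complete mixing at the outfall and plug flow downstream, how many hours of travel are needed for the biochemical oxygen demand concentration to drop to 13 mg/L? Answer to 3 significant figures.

15.9 h

After mixing, C = (16.20·2.700 + 3.160·115.0) / 19.36 = 407.1/19.36 = 21.03 mg/L.
Half-life 22.9 h → k = ln 2 / 22.9 = 0.03027 h⁻¹ = 0.7264 d⁻¹.
21.03·exp(−k·t) = 13 → t = ln(21.03/13)/k = 57210 s = 15.89 h.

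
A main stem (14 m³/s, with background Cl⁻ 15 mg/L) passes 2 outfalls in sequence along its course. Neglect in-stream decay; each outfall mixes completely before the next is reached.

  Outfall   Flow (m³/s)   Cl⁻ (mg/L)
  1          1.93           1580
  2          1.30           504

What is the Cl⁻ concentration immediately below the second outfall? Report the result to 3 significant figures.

227 mg/L

After outfall 1: Q = 14.00 + 1.930 = 15.93 m³/s; C = (14.00·15.00 + 1.930·1580)/15.93 = 204.6 mg/L.
After outfall 2: Q = 15.93 + 1.300 = 17.23 m³/s; C = (15.93·204.6 + 1.300·504.0)/17.23 = 227.2 mg/L.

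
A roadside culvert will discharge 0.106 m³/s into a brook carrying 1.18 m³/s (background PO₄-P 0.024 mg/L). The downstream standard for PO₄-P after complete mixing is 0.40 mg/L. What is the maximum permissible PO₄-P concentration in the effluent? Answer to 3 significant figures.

At the limit, (Qr·Cr + Qe·Cₑ)/(Qr + Qe) = 0.40:
Cₑ = (1.286·0.40 − 1.180·0.02400) / 0.1060 = 4.586 mg/L.

4.59 mg/L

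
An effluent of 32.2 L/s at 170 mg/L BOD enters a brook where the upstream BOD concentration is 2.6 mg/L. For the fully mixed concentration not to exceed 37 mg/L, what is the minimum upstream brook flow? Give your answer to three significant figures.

Set C_mix = 37: (Q·2.600 + 32.20·170.0) / (Q + 32.20) = 37
→ Q = 32.20·(170.0 − 37)/(37 − 2.600) = 124.5 L/s.

124 L/s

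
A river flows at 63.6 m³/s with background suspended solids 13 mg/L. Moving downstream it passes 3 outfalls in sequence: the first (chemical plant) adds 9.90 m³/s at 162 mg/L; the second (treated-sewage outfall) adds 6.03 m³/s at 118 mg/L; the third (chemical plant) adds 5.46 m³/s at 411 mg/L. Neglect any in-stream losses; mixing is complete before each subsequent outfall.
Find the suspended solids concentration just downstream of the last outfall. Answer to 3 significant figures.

63.4 mg/L

Outfall 1: combined Q = 73.50 m³/s; C = (63.60·13.00 + 9.900·162.0)/73.50 = 33.07 mg/L.
Outfall 2: combined Q = 79.53 m³/s; C = (73.50·33.07 + 6.030·118.0)/79.53 = 39.51 mg/L.
Outfall 3: combined Q = 84.99 m³/s; C = (79.53·39.51 + 5.460·411.0)/84.99 = 63.37 mg/L.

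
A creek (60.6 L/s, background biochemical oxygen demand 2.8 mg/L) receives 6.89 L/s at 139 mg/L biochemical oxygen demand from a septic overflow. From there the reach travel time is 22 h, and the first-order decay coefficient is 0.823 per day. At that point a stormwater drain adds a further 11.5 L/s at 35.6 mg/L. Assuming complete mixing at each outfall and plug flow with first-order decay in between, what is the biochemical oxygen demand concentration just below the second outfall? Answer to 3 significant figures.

Mass balance: C = (60.60·2.800 + 6.890·139.0) / 67.49 = 1127/67.49 = 16.70 mg/L; combined flow 67.49 L/s.
Applying C = C₀e^(−kt): 16.70 × 0.4703 = 7.856 mg/L.
Second outfall: C = (67.49·7.856 + 11.50·35.60)/78.99 = 11.90 mg/L.

11.9 mg/L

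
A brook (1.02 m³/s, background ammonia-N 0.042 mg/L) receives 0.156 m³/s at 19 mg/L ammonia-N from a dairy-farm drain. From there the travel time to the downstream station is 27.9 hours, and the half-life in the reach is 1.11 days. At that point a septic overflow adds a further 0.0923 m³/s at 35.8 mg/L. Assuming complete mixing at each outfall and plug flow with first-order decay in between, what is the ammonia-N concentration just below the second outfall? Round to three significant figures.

3.75 mg/L

Mass balance: C = (1.020·0.04200 + 0.1560·19.00) / 1.176 = 3.007/1.176 = 2.557 mg/L; combined flow 1.176 m³/s.
Half-life 1.11 d → k = ln 2 / 1.11 = 0.6245 d⁻¹.
After decay, C = 2.557 × e^(−kt) = 2.557 × 0.4839 = 1.237 mg/L.
At the second outfall, C = (1.176·1.237 + 0.09230·35.80) / (1.176 + 0.09230) = 3.752 mg/L.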